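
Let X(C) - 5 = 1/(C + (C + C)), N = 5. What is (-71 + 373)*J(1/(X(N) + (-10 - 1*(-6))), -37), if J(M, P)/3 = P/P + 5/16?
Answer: 9513/8 ≈ 1189.1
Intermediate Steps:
X(C) = 5 + 1/(3*C) (X(C) = 5 + 1/(C + (C + C)) = 5 + 1/(C + 2*C) = 5 + 1/(3*C))
J(M, P) = 63/16 (J(M, P) = 3*(P/P + 5/16) = 3*(1 + 5*(1/16)) = 3*(1 + 5/16) = 3*(21/16) = 63/16)
(-71 + 373)*J(1/(X(N) + (-10 - 1*(-6))), -37) = (-71 + 373)*(63/16) = 302*(63/16) = 9513/8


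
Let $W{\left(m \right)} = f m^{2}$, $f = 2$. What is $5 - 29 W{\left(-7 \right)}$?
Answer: $-2837$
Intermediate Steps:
$W{\left(m \right)} = 2 m^{2}$
$5 - 29 W{\left(-7 \right)} = 5 - 29 \cdot 2 \left(-7\right)^{2} = 5 - 29 \cdot 2 \cdot 49 = 5 - 2842 = -2837$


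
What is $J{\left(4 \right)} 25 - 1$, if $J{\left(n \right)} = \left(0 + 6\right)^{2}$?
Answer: $899$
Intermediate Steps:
$J{\left(n \right)} = 36$ ($J{\left(n \right)} = 6^{2} = 36$)
$J{\left(4 \right)} 25 - 1 = 36 \cdot 25 - 1 = 900 - 1 = 899$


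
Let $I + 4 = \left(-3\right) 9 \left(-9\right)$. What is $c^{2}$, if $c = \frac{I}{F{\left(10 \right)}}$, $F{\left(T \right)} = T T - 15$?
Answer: $\frac{57121}{7225} \approx 7.906$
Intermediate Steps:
$I = 239$ ($I = -4 + \left(-3\right) 9 \left(-9\right) = -4 - -243 = -4 + 243 = 239$)
$F{\left(T \right)} = -15 + T^{2}$ ($F{\left(T \right)} = T^{2} - 15 = -15 + T^{2}$)
$c = \frac{239}{85}$ ($c = \frac{239}{-15 + 10^{2}} = \frac{239}{-15 + 100} = \frac{239}{85} \approx 2.8118$)
$c^{2} = \left(\frac{239}{85}\right)^{2} = \frac{57121}{7225}$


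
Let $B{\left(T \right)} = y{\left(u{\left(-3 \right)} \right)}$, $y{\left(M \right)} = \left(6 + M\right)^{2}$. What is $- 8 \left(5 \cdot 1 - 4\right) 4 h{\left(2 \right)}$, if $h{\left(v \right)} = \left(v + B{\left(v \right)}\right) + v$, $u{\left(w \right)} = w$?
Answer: $-416$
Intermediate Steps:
$B{\left(T \right)} = 9$ ($B{\left(T \right)} = \left(6 - 3\right)^{2} = 3^{2} = 9$)
$h{\left(v \right)} = 9 + 2 v$ ($h{\left(v \right)} = \left(v + 9\right) + v = \left(9 + v\right) + v = 9 + 2 v$)
$- 8 \left(5 \cdot 1 - 4\right) 4 h{\left(2 \right)} = - 8 \left(5 \cdot 1 - 4\right) 4 \left(9 + 2 \cdot 2\right) = - 8 \left(5 - 4\right) 4 \left(9 + 4\right) = - 8 \cdot 1 \cdot 4 \cdot 13 = - 8 \cdot 4 \cdot 13 = \left(-8\right) 52 = -416$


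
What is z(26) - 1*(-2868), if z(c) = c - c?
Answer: 2868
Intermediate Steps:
z(c) = 0
z(26) - 1*(-2868) = 0 - 1*(-2868) = 0 + 2868 = 2868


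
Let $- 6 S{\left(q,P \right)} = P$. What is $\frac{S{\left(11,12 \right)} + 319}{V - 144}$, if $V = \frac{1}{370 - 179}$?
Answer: $- \frac{60547}{27503} \approx -2.2015$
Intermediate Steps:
$S{\left(q,P \right)} = - \frac{P}{6}$
$V = \frac{1}{191} \approx 0.0052356$
$\frac{S{\left(11,12 \right)} + 319}{V - 144} = \frac{\left(- \frac{1}{6}\right) 12 + 319}{\frac{1}{191} - 144} = \frac{-2 + 319}{\frac{1}{191} - 144} = \frac{317}{\frac{1}{191} - 144} = \frac{317}{- \frac{27503}{191}} = 317 \left(- \frac{191}{27503}\right) = - \frac{60547}{27503}$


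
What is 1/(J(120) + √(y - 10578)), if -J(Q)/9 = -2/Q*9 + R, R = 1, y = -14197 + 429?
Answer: -3060/9761809 - 400*I*√24346/9761809 ≈ -0.00031347 - 0.0063936*I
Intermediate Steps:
y = -13768
J(Q) = -9 + 162/Q (J(Q) = -9*(-2/Q*9 + 1) = -9*(-18/Q + 1) = -9*(1 - 18/Q) = -9 + 162/Q)
1/(J(120) + √(y - 10578)) = 1/((-9 + 162/120) + √(-13768 - 10578)) = 1/((-9 + 162*(1/120)) + √(-24346)) = 1/((-9 + 27/20) + I*√24346) = 1/(-153/20 + I*√24346)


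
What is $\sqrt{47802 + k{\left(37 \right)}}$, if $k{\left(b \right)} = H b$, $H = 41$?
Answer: $\sqrt{49319} \approx 222.08$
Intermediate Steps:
$k{\left(b \right)} = 41 b$
$\sqrt{47802 + k{\left(37 \right)}} = \sqrt{47802 + 41 \cdot 37} = \sqrt{47802 + 1517} = \sqrt{49319}$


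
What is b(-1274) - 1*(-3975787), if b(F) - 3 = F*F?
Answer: 5598866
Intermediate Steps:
b(F) = 3 + F² (b(F) = 3 + F*F = 3 + F²)
b(-1274) - 1*(-3975787) = (3 + (-1274)²) - 1*(-3975787) = (3 + 1623076) + 3975787 = 1623079 + 3975787 = 5598866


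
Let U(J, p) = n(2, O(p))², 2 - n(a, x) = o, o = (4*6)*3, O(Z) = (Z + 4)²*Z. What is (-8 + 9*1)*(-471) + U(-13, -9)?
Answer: 4429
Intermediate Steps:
O(Z) = Z*(4 + Z)² (O(Z) = (4 + Z)²*Z = Z*(4 + Z)²)
o = 72 (o = 24*3 = 72)
n(a, x) = -70 (n(a, x) = 2 - 1*72 = 2 - 72 = -70)
U(J, p) = 4900 (U(J, p) = (-70)² = 4900)
(-8 + 9*1)*(-471) + U(-13, -9) = (-8 + 9*1)*(-471) + 4900 = (-8 + 9)*(-471) + 4900 = 1*(-471) + 4900 = -471 + 4900 = 4429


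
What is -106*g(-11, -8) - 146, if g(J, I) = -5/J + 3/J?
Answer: -1818/11 ≈ -165.27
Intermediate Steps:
g(J, I) = -2/J
-106*g(-11, -8) - 146 = -(-212)/(-11) - 146 = -(-212)*(-1)/11 - 146 = -106*2/11 - 146 = -212/11 - 146 = -1818/11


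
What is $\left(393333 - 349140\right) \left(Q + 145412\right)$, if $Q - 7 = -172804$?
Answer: $-1210225305$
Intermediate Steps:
$Q = -172797$ ($Q = 7 - 172804 = -172797$)
$\left(393333 - 349140\right) \left(Q + 145412\right) = \left(393333 - 349140\right) \left(-172797 + 145412\right) = 44193 \left(-27385\right) = -1210225305$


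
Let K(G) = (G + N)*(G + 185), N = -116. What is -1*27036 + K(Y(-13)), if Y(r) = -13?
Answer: -49224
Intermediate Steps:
K(G) = (-116 + G)*(185 + G) (K(G) = (G - 116)*(G + 185) = (-116 + G)*(185 + G))
-1*27036 + K(Y(-13)) = -1*27036 + (-21460 + (-13)² + 69*(-13)) = -27036 + (-21460 + 169 - 897) = -27036 - 22188 = -49224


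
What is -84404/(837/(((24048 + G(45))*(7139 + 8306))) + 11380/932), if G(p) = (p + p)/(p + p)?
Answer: -3652362618394130/528368952623 ≈ -6912.5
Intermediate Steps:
G(p) = 1 (G(p) = (2*p)/((2*p)) = (2*p)*(1/(2*p)) = 1)
-84404/(837/(((24048 + G(45))*(7139 + 8306))) + 11380/932) = -84404/(837/(((24048 + 1)*(7139 + 8306))) + 11380/932) = -84404/(837/((24049*15445)) + 11380*(1/932)) = -84404/(837/371436805 + 2845/233) = -84404/1056737905246/86544775565 = -84404*86544775565/1056737905246 = -3652362618394130/528368952623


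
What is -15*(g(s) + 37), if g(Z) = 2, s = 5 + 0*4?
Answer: -585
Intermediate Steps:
s = 5 (s = 5 + 0 = 5)
-15*(g(s) + 37) = -15*(2 + 37) = -15*39 = -585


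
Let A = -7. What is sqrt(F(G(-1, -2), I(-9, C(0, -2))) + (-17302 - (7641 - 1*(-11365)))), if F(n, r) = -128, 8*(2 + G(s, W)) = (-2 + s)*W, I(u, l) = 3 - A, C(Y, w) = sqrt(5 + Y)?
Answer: 2*I*sqrt(9109) ≈ 190.88*I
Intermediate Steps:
I(u, l) = 10 (I(u, l) = 3 - 1*(-7) = 3 + 7 = 10)
G(s, W) = -2 + W*(-2 + s)/8 (G(s, W) = -2 + ((-2 + s)*W)/8 = -2 + (W*(-2 + s))/8 = -2 + W*(-2 + s)/8)
sqrt(F(G(-1, -2), I(-9, C(0, -2))) + (-17302 - (7641 - 1*(-11365)))) = sqrt(-128 + (-17302 - (7641 - 1*(-11365)))) = sqrt(-128 + (-17302 - (7641 + 11365))) = sqrt(-128 + (-17302 - 1*19006)) = sqrt(-128 + (-17302 - 19006)) = sqrt(-128 - 36308) = sqrt(-36436) = 2*I*sqrt(9109)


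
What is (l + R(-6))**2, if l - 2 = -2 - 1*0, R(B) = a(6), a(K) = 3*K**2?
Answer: 11664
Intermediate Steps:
R(B) = 108 (R(B) = 3*6**2 = 3*36 = 108)
l = 0 (l = 2 + (-2 - 1*0) = 2 + (-2 + 0) = 2 - 2 = 0)
(l + R(-6))**2 = (0 + 108)**2 = 108**2 = 11664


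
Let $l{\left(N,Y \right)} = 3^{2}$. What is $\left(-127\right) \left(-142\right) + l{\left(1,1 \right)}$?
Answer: $18043$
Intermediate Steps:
$l{\left(N,Y \right)} = 9$
$\left(-127\right) \left(-142\right) + l{\left(1,1 \right)} = \left(-127\right) \left(-142\right) + 9 = 18034 + 9 = 18043$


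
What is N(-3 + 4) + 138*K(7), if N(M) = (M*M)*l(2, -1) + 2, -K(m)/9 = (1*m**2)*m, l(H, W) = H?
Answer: -426002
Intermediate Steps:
K(m) = -9*m**3 (K(m) = -9*1*m**2*m = -9*m**2*m = -9*m**3)
N(M) = 2 + 2*M**2 (N(M) = (M*M)*2 + 2 = M**2*2 + 2 = 2*M**2 + 2 = 2 + 2*M**2)
N(-3 + 4) + 138*K(7) = (2 + 2*(-3 + 4)**2) + 138*(-9*7**3) = (2 + 2*1**2) + 138*(-9*343) = (2 + 2*1) + 138*(-3087) = (2 + 2) - 426006 = 4 - 426006 = -426002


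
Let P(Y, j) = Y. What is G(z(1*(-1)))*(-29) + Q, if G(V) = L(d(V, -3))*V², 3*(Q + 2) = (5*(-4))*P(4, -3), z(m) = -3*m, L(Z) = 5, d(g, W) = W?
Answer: -4001/3 ≈ -1333.7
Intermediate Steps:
Q = -86/3 (Q = -2 + ((5*(-4))*4)/3 = -2 + (-20*4)/3 = -2 + (⅓)*(-80) = -2 - 80/3 = -86/3 ≈ -28.667)
G(V) = 5*V²
G(z(1*(-1)))*(-29) + Q = (5*(-3*(-1))²)*(-29) - 86/3 = (5*3²)*(-29) - 86/3 = (5*9)*(-29) - 86/3 = 45*(-29) - 86/3 = -1305 - 86/3 = -4001/3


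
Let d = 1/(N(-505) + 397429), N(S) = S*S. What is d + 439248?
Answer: 286589114593/652454 ≈ 4.3925e+5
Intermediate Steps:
N(S) = S**2
d = 1/652454 (d = 1/((-505)**2 + 397429) = 1/(255025 + 397429) = 1/652454 ≈ 1.5327e-6)
d + 439248 = 1/652454 + 439248 = 286589114593/652454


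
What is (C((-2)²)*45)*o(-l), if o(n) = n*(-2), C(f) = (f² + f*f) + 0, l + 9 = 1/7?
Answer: -178560/7 ≈ -25509.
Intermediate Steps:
l = -62/7 (l = -9 + 1/7 = -9 + ⅐ = -62/7 ≈ -8.8571)
C(f) = 2*f² (C(f) = (f² + f²) + 0 = 2*f² + 0 = 2*f²)
o(n) = -2*n
(C((-2)²)*45)*o(-l) = ((2*((-2)²)²)*45)*(-(-2)*(-62)/7) = ((2*4²)*45)*(-2*62/7) = ((2*16)*45)*(-124/7) = (32*45)*(-124/7) = 1440*(-124/7) = -178560/7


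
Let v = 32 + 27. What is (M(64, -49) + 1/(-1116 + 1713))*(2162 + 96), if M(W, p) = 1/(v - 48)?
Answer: 1372864/6567 ≈ 209.05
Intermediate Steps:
v = 59
M(W, p) = 1/11 (M(W, p) = 1/(59 - 48) = 1/11)
(M(64, -49) + 1/(-1116 + 1713))*(2162 + 96) = (1/11 + 1/(-1116 + 1713))*(2162 + 96) = (1/11 + 1/597)*2258 = (608/6567)*2258 = 1372864/6567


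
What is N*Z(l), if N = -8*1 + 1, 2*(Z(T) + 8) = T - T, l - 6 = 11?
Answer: 56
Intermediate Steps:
l = 17 (l = 6 + 11 = 17)
Z(T) = -8 (Z(T) = -8 + (T - T)/2 = -8 + (½)*0 = -8 + 0 = -8)
N = -7 (N = -8 + 1 = -7)
N*Z(l) = -7*(-8) = 56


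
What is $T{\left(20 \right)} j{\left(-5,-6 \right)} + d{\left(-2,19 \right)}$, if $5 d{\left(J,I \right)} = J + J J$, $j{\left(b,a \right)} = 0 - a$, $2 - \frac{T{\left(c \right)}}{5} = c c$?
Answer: $- \frac{59698}{5} \approx -11940.0$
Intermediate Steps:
$T{\left(c \right)} = 10 - 5 c^{2}$ ($T{\left(c \right)} = 10 - 5 c c = 10 - 5 c^{2}$)
$j{\left(b,a \right)} = - a$
$d{\left(J,I \right)} = \frac{J}{5} + \frac{J^{2}}{5}$ ($d{\left(J,I \right)} = \frac{J + J J}{5} = \frac{J + J^{2}}{5} = \frac{J}{5} + \frac{J^{2}}{5}$)
$T{\left(20 \right)} j{\left(-5,-6 \right)} + d{\left(-2,19 \right)} = \left(10 - 5 \cdot 20^{2}\right) \left(\left(-1\right) \left(-6\right)\right) + \frac{1}{5} \left(-2\right) \left(1 - 2\right) = \left(10 - 2000\right) 6 + \frac{1}{5} \left(-2\right) \left(-1\right) = \left(10 - 2000\right) 6 + \frac{2}{5} = \left(-1990\right) 6 + \frac{2}{5} = -11940 + \frac{2}{5} = - \frac{59698}{5}$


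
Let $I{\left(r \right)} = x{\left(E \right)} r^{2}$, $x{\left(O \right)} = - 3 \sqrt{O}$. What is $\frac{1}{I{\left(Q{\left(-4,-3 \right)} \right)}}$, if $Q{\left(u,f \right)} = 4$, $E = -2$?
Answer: $\frac{i \sqrt{2}}{96} \approx 0.014731 i$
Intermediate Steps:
$I{\left(r \right)} = - 3 i \sqrt{2} r^{2}$ ($I{\left(r \right)} = - 3 \sqrt{-2} r^{2} = - 3 i \sqrt{2} r^{2}$)
$\frac{1}{I{\left(Q{\left(-4,-3 \right)} \right)}} = \frac{1}{\left(-3\right) i \sqrt{2} \cdot 4^{2}} = \frac{1}{\left(-3\right) i \sqrt{2} \cdot 16} = \frac{1}{\left(-48\right) i \sqrt{2}} = \frac{i \sqrt{2}}{96}$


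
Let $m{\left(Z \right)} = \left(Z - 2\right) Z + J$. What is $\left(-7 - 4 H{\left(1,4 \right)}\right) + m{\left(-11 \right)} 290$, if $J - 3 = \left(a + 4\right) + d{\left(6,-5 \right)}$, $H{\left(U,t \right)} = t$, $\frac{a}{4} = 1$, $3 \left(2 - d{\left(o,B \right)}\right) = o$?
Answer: $44637$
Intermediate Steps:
$d{\left(o,B \right)} = 2 - \frac{o}{3}$
$a = 4$ ($a = 4 \cdot 1 = 4$)
$J = 11$ ($J = 3 + \left(\left(4 + 4\right) + \left(2 - 2\right)\right) = 3 + \left(8 + \left(2 - 2\right)\right) = 3 + \left(8 + 0\right) = 3 + 8 = 11$)
$m{\left(Z \right)} = 11 + Z \left(-2 + Z\right)$ ($m{\left(Z \right)} = \left(Z - 2\right) Z + 11 = \left(-2 + Z\right) Z + 11 = Z \left(-2 + Z\right) + 11 = 11 + Z \left(-2 + Z\right)$)
$\left(-7 - 4 H{\left(1,4 \right)}\right) + m{\left(-11 \right)} 290 = \left(-7 - 16\right) + \left(11 + \left(-11\right)^{2} - -22\right) 290 = \left(-7 - 16\right) + \left(11 + 121 + 22\right) 290 = -23 + 154 \cdot 290 = -23 + 44660 = 44637$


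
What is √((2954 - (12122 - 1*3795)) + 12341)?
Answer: 2*√1742 ≈ 83.475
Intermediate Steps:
√((2954 - (12122 - 1*3795)) + 12341) = √((2954 - (12122 - 3795)) + 12341) = √((2954 - 1*8327) + 12341) = √((2954 - 8327) + 12341) = √(-5373 + 12341) = √6968 = 2*√1742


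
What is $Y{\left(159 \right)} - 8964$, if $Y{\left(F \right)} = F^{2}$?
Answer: $16317$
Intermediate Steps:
$Y{\left(159 \right)} - 8964 = 159^{2} - 8964 = 25281 - 8964 = 16317$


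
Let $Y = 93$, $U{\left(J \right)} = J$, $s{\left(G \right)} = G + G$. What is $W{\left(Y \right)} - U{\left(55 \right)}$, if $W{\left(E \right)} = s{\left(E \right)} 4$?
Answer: $689$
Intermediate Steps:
$s{\left(G \right)} = 2 G$
$W{\left(E \right)} = 8 E$ ($W{\left(E \right)} = 2 E 4 = 8 E$)
$W{\left(Y \right)} - U{\left(55 \right)} = 8 \cdot 93 - 55 = 744 - 55 = 689$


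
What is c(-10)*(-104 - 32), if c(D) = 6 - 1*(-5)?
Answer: -1496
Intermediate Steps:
c(D) = 11 (c(D) = 6 + 5 = 11)
c(-10)*(-104 - 32) = 11*(-104 - 32) = 11*(-136) = -1496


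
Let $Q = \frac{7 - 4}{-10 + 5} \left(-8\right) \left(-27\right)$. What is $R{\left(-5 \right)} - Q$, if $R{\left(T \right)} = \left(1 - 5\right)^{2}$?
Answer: $\frac{728}{5} \approx 145.6$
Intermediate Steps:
$R{\left(T \right)} = 16$ ($R{\left(T \right)} = \left(-4\right)^{2} = 16$)
$Q = - \frac{648}{5}$ ($Q = \frac{3}{-5} \left(-8\right) \left(-27\right) = 3 \left(- \frac{1}{5}\right) \left(-8\right) \left(-27\right) = \left(- \frac{3}{5}\right) \left(-8\right) \left(-27\right) = \frac{24}{5} \left(-27\right) = - \frac{648}{5} \approx -129.6$)
$R{\left(-5 \right)} - Q = 16 - - \frac{648}{5} = 16 + \frac{648}{5} = \frac{728}{5}$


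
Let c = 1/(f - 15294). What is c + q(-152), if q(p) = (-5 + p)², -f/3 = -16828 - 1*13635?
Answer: 1875665656/76095 ≈ 24649.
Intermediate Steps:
f = 91389 (f = -3*(-16828 - 1*13635) = -3*(-16828 - 13635) = -3*(-30463) = 91389)
c = 1/76095 (c = 1/(91389 - 15294) = 1/76095 ≈ 1.3141e-5)
c + q(-152) = 1/76095 + (-5 - 152)² = 1/76095 + (-157)² = 1/76095 + 24649 = 1875665656/76095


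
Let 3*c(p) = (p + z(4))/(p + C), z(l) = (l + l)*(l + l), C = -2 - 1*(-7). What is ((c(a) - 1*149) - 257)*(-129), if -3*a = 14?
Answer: 44720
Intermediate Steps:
a = -14/3 (a = -⅓*14 = -14/3 ≈ -4.6667)
C = 5 (C = -2 + 7 = 5)
z(l) = 4*l² (z(l) = (2*l)*(2*l) = 4*l²)
c(p) = (64 + p)/(3*(5 + p)) (c(p) = ((p + 4*4²)/(p + 5))/3 = ((p + 4*16)/(5 + p))/3 = ((p + 64)/(5 + p))/3 = ((64 + p)/(5 + p))/3 = (64 + p)/(3*(5 + p)))
((c(a) - 1*149) - 257)*(-129) = (((64 - 14/3)/(3*(5 - 14/3)) - 1*149) - 257)*(-129) = (((⅓)*(178/3)/(⅓) - 149) - 257)*(-129) = (((⅓)*3*(178/3) - 149) - 257)*(-129) = ((178/3 - 149) - 257)*(-129) = (-269/3 - 257)*(-129) = -1040/3*(-129) = 44720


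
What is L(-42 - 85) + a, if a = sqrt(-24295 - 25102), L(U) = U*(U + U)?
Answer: 32258 + I*sqrt(49397) ≈ 32258.0 + 222.25*I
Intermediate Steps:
L(U) = 2*U**2 (L(U) = U*(2*U) = 2*U**2)
a = I*sqrt(49397) (a = sqrt(-49397) = I*sqrt(49397) ≈ 222.25*I)
L(-42 - 85) + a = 2*(-42 - 85)**2 + I*sqrt(49397) = 2*(-127)**2 + I*sqrt(49397) = 2*16129 + I*sqrt(49397) = 32258 + I*sqrt(49397)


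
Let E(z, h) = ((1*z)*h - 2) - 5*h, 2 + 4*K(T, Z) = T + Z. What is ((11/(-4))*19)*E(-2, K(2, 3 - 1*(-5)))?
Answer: 836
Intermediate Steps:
K(T, Z) = -1/2 + T/4 + Z/4 (K(T, Z) = -1/2 + (T + Z)/4 = -1/2 + (T/4 + Z/4) = -1/2 + T/4 + Z/4)
E(z, h) = -2 - 5*h + h*z (E(z, h) = (z*h - 2) - 5*h = (h*z - 2) - 5*h = (-2 + h*z) - 5*h = -2 - 5*h + h*z)
((11/(-4))*19)*E(-2, K(2, 3 - 1*(-5))) = ((11/(-4))*19)*(-2 - 5*(-1/2 + (1/4)*2 + (3 - 1*(-5))/4) + (-1/2 + (1/4)*2 + (3 - 1*(-5))/4)*(-2)) = ((11*(-1/4))*19)*(-2 - 5*(-1/2 + 1/2 + (3 + 5)/4) + (-1/2 + 1/2 + (3 + 5)/4)*(-2)) = (-11/4*19)*(-2 - 5*(-1/2 + 1/2 + (1/4)*8) + (-1/2 + 1/2 + (1/4)*8)*(-2)) = -209*(-2 - 5*(-1/2 + 1/2 + 2) + (-1/2 + 1/2 + 2)*(-2))/4 = -209*(-2 - 5*2 + 2*(-2))/4 = -209*(-2 - 10 - 4)/4 = -209/4*(-16) = 836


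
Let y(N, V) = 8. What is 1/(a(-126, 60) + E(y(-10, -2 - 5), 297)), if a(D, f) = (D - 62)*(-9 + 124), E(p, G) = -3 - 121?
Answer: -1/21744 ≈ -4.5990e-5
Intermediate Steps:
E(p, G) = -124
a(D, f) = -7130 + 115*D (a(D, f) = (-62 + D)*115 = -7130 + 115*D)
1/(a(-126, 60) + E(y(-10, -2 - 5), 297)) = 1/((-7130 + 115*(-126)) - 124) = 1/((-7130 - 14490) - 124) = 1/(-21620 - 124) = 1/(-21744) = -1/21744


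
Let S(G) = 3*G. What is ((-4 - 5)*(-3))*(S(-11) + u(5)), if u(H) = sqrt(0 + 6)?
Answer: -891 + 27*sqrt(6) ≈ -824.86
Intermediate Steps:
u(H) = sqrt(6)
((-4 - 5)*(-3))*(S(-11) + u(5)) = ((-4 - 5)*(-3))*(3*(-11) + sqrt(6)) = (-9*(-3))*(-33 + sqrt(6)) = 27*(-33 + sqrt(6)) = -891 + 27*sqrt(6)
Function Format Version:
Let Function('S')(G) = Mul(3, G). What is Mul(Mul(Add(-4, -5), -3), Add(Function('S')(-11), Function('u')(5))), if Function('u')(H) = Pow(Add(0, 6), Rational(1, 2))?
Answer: Add(-891, Mul(27, Pow(6, Rational(1, 2)))) ≈ -824.86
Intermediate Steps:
Function('u')(H) = Pow(6, Rational(1, 2))
Mul(Mul(Add(-4, -5), -3), Add(Function('S')(-11), Function('u')(5))) = Mul(Mul(Add(-4, -5), -3), Add(Mul(3, -11), Pow(6, Rational(1, 2)))) = Mul(Mul(-9, -3), Add(-33, Pow(6, Rational(1, 2)))) = Mul(27, Add(-33, Pow(6, Rational(1, 2)))) = Add(-891, Mul(27, Pow(6, Rational(1, 2))))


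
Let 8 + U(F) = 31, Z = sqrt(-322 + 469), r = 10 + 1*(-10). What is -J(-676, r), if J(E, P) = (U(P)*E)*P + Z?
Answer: -7*sqrt(3) ≈ -12.124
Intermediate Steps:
r = 0 (r = 10 - 10 = 0)
Z = 7*sqrt(3) (Z = sqrt(147) = 7*sqrt(3) ≈ 12.124)
U(F) = 23 (U(F) = -8 + 31 = 23)
J(E, P) = 7*sqrt(3) + 23*E*P (J(E, P) = (23*E)*P + 7*sqrt(3) = 23*E*P + 7*sqrt(3) = 7*sqrt(3) + 23*E*P)
-J(-676, r) = -(7*sqrt(3) + 23*(-676)*0) = -(7*sqrt(3) + 0) = -7*sqrt(3)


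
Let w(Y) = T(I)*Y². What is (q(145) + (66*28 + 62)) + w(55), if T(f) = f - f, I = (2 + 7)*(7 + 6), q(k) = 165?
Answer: 2075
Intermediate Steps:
I = 117 (I = 9*13 = 117)
T(f) = 0
w(Y) = 0 (w(Y) = 0*Y² = 0)
(q(145) + (66*28 + 62)) + w(55) = (165 + (66*28 + 62)) + 0 = (165 + (1848 + 62)) + 0 = (165 + 1910) + 0 = 2075 + 0 = 2075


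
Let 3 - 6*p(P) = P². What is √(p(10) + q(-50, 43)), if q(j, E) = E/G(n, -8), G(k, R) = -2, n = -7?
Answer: I*√339/3 ≈ 6.1373*I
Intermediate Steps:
p(P) = ½ - P²/6
q(j, E) = -E/2 (q(j, E) = E/(-2) = E*(-½) = -E/2)
√(p(10) + q(-50, 43)) = √((½ - ⅙*10²) - ½*43) = √((½ - ⅙*100) - 43/2) = √((½ - 50/3) - 43/2) = √(-97/6 - 43/2) = √(-113/3) = I*√339/3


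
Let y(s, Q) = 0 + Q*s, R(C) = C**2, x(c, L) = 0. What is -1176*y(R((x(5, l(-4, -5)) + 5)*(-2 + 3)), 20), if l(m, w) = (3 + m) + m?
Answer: -588000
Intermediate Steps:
l(m, w) = 3 + 2*m
y(s, Q) = Q*s
-1176*y(R((x(5, l(-4, -5)) + 5)*(-2 + 3)), 20) = -23520*((0 + 5)*(-2 + 3))**2 = -23520*(5*1)**2 = -23520*5**2 = -23520*25 = -1176*500 = -588000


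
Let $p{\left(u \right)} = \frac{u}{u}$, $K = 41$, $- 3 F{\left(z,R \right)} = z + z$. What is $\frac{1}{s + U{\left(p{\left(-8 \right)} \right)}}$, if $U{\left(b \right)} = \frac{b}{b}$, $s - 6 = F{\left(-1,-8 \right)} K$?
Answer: $\frac{3}{103} \approx 0.029126$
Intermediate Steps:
$F{\left(z,R \right)} = - \frac{2 z}{3}$ ($F{\left(z,R \right)} = - \frac{z + z}{3} = - \frac{2 z}{3}$)
$p{\left(u \right)} = 1$
$s = \frac{100}{3}$ ($s = 6 + \left(- \frac{2}{3}\right) \left(-1\right) 41 = 6 + \frac{2}{3} \cdot 41 = 6 + \frac{82}{3} = \frac{100}{3} \approx 33.333$)
$U{\left(b \right)} = 1$
$\frac{1}{s + U{\left(p{\left(-8 \right)} \right)}} = \frac{1}{\frac{100}{3} + 1} = \frac{1}{\frac{103}{3}} = \frac{3}{103}$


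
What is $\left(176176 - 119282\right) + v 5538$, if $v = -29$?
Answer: $-103708$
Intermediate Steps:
$\left(176176 - 119282\right) + v 5538 = \left(176176 - 119282\right) - 160602 = 56894 - 160602 = -103708$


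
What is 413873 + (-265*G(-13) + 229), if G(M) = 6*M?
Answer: 434772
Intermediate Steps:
413873 + (-265*G(-13) + 229) = 413873 + (-1590*(-13) + 229) = 413873 + (-265*(-78) + 229) = 413873 + (20670 + 229) = 413873 + 20899 = 434772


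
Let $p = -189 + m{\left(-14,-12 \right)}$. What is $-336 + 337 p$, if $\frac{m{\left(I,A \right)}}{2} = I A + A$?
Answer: $41115$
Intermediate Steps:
$m{\left(I,A \right)} = 2 A + 2 A I$ ($m{\left(I,A \right)} = 2 \left(I A + A\right) = 2 \left(A I + A\right) = 2 \left(A + A I\right) = 2 A + 2 A I$)
$p = 123$ ($p = -189 + 2 \left(-12\right) \left(1 - 14\right) = -189 + 2 \left(-12\right) \left(-13\right) = -189 + 312 = 123$)
$-336 + 337 p = -336 + 337 \cdot 123 = -336 + 41451 = 41115$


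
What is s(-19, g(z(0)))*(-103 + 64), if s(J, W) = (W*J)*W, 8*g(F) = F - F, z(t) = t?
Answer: 0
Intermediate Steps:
g(F) = 0 (g(F) = (F - F)/8 = (⅛)*0 = 0)
s(J, W) = J*W² (s(J, W) = (J*W)*W = J*W²)
s(-19, g(z(0)))*(-103 + 64) = (-19*0²)*(-103 + 64) = -19*0*(-39) = 0*(-39) = 0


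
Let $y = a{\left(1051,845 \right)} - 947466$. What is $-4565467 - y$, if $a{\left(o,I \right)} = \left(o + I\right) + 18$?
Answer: $-3619915$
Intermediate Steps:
$a{\left(o,I \right)} = 18 + I + o$ ($a{\left(o,I \right)} = \left(I + o\right) + 18 = 18 + I + o$)
$y = -945552$ ($y = \left(18 + 845 + 1051\right) - 947466 = 1914 - 947466 = -945552$)
$-4565467 - y = -4565467 - -945552 = -4565467 + 945552 = -3619915$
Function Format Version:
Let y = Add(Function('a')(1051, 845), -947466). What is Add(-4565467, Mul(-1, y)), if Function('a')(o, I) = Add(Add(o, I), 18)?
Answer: -3619915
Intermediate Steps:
Function('a')(o, I) = Add(18, I, o) (Function('a')(o, I) = Add(Add(I, o), 18) = Add(18, I, o))
y = -945552 (y = Add(Add(18, 845, 1051), -947466) = Add(1914, -947466) = -945552)
Add(-4565467, Mul(-1, y)) = Add(-4565467, Mul(-1, -945552)) = Add(-4565467, 945552) = -3619915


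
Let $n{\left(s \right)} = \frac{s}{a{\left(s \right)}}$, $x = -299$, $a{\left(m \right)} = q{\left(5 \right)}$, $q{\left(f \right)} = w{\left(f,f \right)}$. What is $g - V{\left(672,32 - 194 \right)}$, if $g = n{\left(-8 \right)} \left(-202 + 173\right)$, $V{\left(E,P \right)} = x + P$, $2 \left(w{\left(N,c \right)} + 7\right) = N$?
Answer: $\frac{3685}{9} \approx 409.44$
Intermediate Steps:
$w{\left(N,c \right)} = -7 + \frac{N}{2}$
$q{\left(f \right)} = -7 + \frac{f}{2}$
$a{\left(m \right)} = - \frac{9}{2}$ ($a{\left(m \right)} = -7 + \frac{1}{2} \cdot 5 = -7 + \frac{5}{2} = - \frac{9}{2}$)
$V{\left(E,P \right)} = -299 + P$
$n{\left(s \right)} = - \frac{2 s}{9}$ ($n{\left(s \right)} = \frac{s}{- \frac{9}{2}} = s \left(- \frac{2}{9}\right) = - \frac{2 s}{9}$)
$g = - \frac{464}{9}$ ($g = \left(- \frac{2}{9}\right) \left(-8\right) \left(-202 + 173\right) = \frac{16}{9} \left(-29\right) = - \frac{464}{9} \approx -51.556$)
$g - V{\left(672,32 - 194 \right)} = - \frac{464}{9} - \left(-299 + \left(32 - 194\right)\right) = - \frac{464}{9} - \left(-299 - 162\right) = - \frac{464}{9} - -461 = - \frac{464}{9} + 461 = \frac{3685}{9}$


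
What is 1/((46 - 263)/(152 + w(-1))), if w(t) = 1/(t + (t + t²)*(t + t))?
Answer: -151/217 ≈ -0.69585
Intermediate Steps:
w(t) = 1/(t + 2*t*(t + t²)) (w(t) = 1/(t + (t + t²)*(2*t)) = 1/(t + 2*t*(t + t²)))
1/((46 - 263)/(152 + w(-1))) = 1/((46 - 263)/(152 + 1/((-1)*(1 + 2*(-1) + 2*(-1)²)))) = 1/(-217/(152 - 1/(1 - 2 + 2*1))) = 1/(-217/(152 - 1/(1 - 2 + 2))) = 1/(-217/(152 - 1/1)) = 1/(-217/(152 - 1*1)) = 1/(-217/(152 - 1)) = 1/(-217/151) = -151/217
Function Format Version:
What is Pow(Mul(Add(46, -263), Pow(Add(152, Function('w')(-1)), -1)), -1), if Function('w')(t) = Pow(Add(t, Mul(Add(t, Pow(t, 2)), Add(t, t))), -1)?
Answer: Rational(-151, 217) ≈ -0.69585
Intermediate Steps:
Function('w')(t) = Pow(Add(t, Mul(2, t, Add(t, Pow(t, 2)))), -1) (Function('w')(t) = Pow(Add(t, Mul(Add(t, Pow(t, 2)), Mul(2, t))), -1) = Pow(Add(t, Mul(2, t, Add(t, Pow(t, 2)))), -1))
Pow(Mul(Add(46, -263), Pow(Add(152, Function('w')(-1)), -1)), -1) = Pow(Mul(Add(46, -263), Pow(Add(152, Mul(Pow(-1, -1), Pow(Add(1, Mul(2, -1), Mul(2, Pow(-1, 2))), -1))), -1)), -1) = Pow(Mul(-217, Pow(Add(152, Mul(-1, Pow(Add(1, -2, Mul(2, 1)), -1))), -1)), -1) = Pow(Mul(-217, Pow(Add(152, Mul(-1, Pow(Add(1, -2, 2), -1))), -1)), -1) = Pow(Mul(-217, Pow(Add(152, Mul(-1, Pow(1, -1))), -1)), -1) = Pow(Mul(-217, Pow(Add(152, Mul(-1, 1)), -1)), -1) = Pow(Mul(-217, Pow(Add(152, -1), -1)), -1) = Pow(Mul(-217, Pow(151, -1)), -1) = Pow(Mul(-217, Rational(1, 151)), -1) = Pow(Rational(-217, 151), -1) = Rational(-151, 217)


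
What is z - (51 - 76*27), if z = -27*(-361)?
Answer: 11748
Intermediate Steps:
z = 9747
z - (51 - 76*27) = 9747 - (51 - 76*27) = 9747 - (51 - 2052) = 9747 - 1*(-2001) = 9747 + 2001 = 11748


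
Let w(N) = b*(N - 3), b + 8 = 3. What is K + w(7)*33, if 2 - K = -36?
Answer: -622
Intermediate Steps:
b = -5 (b = -8 + 3 = -5)
K = 38 (K = 2 - 1*(-36) = 2 + 36 = 38)
w(N) = 15 - 5*N (w(N) = -5*(N - 3) = -5*(-3 + N) = 15 - 5*N)
K + w(7)*33 = 38 + (15 - 5*7)*33 = 38 + (15 - 35)*33 = 38 - 20*33 = 38 - 660 = -622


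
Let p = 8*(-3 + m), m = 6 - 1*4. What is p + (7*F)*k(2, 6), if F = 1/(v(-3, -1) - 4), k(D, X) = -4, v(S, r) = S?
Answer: -4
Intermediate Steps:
m = 2 (m = 6 - 4 = 2)
F = -⅐ (F = 1/(-3 - 4) = 1/(-7) = -⅐ ≈ -0.14286)
p = -8 (p = 8*(-3 + 2) = 8*(-1) = -8)
p + (7*F)*k(2, 6) = -8 + (7*(-⅐))*(-4) = -8 - 1*(-4) = -8 + 4 = -4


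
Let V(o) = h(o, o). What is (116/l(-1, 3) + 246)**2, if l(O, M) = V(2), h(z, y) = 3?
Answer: 729316/9 ≈ 81035.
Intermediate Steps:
V(o) = 3
l(O, M) = 3
(116/l(-1, 3) + 246)**2 = (116/3 + 246)**2 = (854/3)**2 = 729316/9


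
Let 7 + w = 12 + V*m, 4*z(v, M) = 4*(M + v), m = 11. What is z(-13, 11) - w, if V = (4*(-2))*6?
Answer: 521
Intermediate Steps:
V = -48 (V = -8*6 = -48)
z(v, M) = M + v (z(v, M) = (4*(M + v))/4 = (4*M + 4*v)/4 = M + v)
w = -523 (w = -7 + (12 - 48*11) = -7 + (12 - 528) = -7 - 516 = -523)
z(-13, 11) - w = (11 - 13) - 1*(-523) = -2 + 523 = 521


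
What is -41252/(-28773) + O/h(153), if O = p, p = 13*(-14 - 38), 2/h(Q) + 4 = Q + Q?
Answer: -2936991496/28773 ≈ -1.0207e+5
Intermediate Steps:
h(Q) = 2/(-4 + 2*Q) (h(Q) = 2/(-4 + (Q + Q)) = 2/(-4 + 2*Q))
p = -676 (p = 13*(-52) = -676)
O = -676
-41252/(-28773) + O/h(153) = -41252/(-28773) - 676/(1/(-2 + 153)) = -41252*(-1/28773) - 676/(1/151) = 41252/28773 - 676/1/151 = 41252/28773 - 676*151 = 41252/28773 - 102076 = -2936991496/28773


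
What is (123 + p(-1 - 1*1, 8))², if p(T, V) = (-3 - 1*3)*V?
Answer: 5625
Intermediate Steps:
p(T, V) = -6*V (p(T, V) = (-3 - 3)*V = -6*V)
(123 + p(-1 - 1*1, 8))² = (123 - 6*8)² = (123 - 48)² = 75² = 5625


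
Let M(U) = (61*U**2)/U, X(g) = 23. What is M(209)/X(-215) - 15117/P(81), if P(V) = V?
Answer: 228326/621 ≈ 367.67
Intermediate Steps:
M(U) = 61*U
M(209)/X(-215) - 15117/P(81) = (61*209)/23 - 15117/81 = 12749*(1/23) - 15117*1/81 = 12749/23 - 5039/27 = 228326/621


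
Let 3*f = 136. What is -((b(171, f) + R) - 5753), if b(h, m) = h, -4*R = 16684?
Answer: 9753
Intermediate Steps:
f = 136/3 (f = (1/3)*136 = 136/3 ≈ 45.333)
R = -4171 (R = -1/4*16684 = -4171)
-((b(171, f) + R) - 5753) = -((171 - 4171) - 5753) = -(-4000 - 5753) = -1*(-9753) = 9753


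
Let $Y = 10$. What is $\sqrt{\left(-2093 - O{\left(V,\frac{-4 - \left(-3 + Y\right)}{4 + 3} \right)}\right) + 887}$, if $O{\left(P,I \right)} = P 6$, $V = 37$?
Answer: $2 i \sqrt{357} \approx 37.789 i$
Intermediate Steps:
$O{\left(P,I \right)} = 6 P$
$\sqrt{\left(-2093 - O{\left(V,\frac{-4 - \left(-3 + Y\right)}{4 + 3} \right)}\right) + 887} = \sqrt{\left(-2093 - 6 \cdot 37\right) + 887} = \sqrt{\left(-2093 - 222\right) + 887} = \sqrt{-2315 + 887} = \sqrt{-1428} = 2 i \sqrt{357}$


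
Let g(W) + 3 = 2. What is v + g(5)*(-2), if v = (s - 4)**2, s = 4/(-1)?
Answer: 66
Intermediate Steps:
s = -4 (s = 4*(-1) = -4)
g(W) = -1 (g(W) = -3 + 2 = -1)
v = 64 (v = (-4 - 4)**2 = (-8)**2 = 64)
v + g(5)*(-2) = 64 - 1*(-2) = 64 + 2 = 66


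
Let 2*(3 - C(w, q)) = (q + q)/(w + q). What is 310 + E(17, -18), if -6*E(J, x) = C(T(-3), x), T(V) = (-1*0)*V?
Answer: 929/3 ≈ 309.67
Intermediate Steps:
T(V) = 0 (T(V) = 0*V = 0)
C(w, q) = 3 - q/(q + w) (C(w, q) = 3 - (q + q)/(2*(w + q)) = 3 - 2*q/(2*(q + w)) = 3 - q/(q + w))
E(J, x) = -1/3 (E(J, x) = -(2*x + 3*0)/(6*(x + 0)) = -(2*x + 0)/(6*x) = -2*x/(6*x) = -1/6*2 = -1/3)
310 + E(17, -18) = 310 - 1/3 = 929/3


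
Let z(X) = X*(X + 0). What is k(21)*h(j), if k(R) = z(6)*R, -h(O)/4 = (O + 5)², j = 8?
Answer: -511056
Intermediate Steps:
h(O) = -4*(5 + O)² (h(O) = -4*(O + 5)² = -4*(5 + O)²)
z(X) = X² (z(X) = X*X = X²)
k(R) = 36*R (k(R) = 6²*R = 36*R)
k(21)*h(j) = (36*21)*(-4*(5 + 8)²) = 756*(-4*13²) = 756*(-4*169) = 756*(-676) = -511056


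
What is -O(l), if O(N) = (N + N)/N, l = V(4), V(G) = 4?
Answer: -2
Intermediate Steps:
l = 4
O(N) = 2 (O(N) = (2*N)/N = 2)
-O(l) = -1*2 = -2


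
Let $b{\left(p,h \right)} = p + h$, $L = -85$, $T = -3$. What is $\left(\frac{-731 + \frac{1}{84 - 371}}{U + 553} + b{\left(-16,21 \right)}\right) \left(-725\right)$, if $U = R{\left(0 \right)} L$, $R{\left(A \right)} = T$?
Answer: $- \frac{344259725}{115948} \approx -2969.1$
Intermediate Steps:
$R{\left(A \right)} = -3$
$U = 255$ ($U = \left(-3\right) \left(-85\right) = 255$)
$b{\left(p,h \right)} = h + p$
$\left(\frac{-731 + \frac{1}{84 - 371}}{U + 553} + b{\left(-16,21 \right)}\right) \left(-725\right) = \left(\frac{-731 + \frac{1}{84 - 371}}{255 + 553} + \left(21 - 16\right)\right) \left(-725\right) = \left(\frac{-731 + \frac{1}{-287}}{808} + 5\right) \left(-725\right) = \left(\left(-731 - \frac{1}{287}\right) \frac{1}{808} + 5\right) \left(-725\right) = \left(\left(- \frac{209798}{287}\right) \frac{1}{808} + 5\right) \left(-725\right) = \left(- \frac{104899}{115948} + 5\right) \left(-725\right) = \frac{474841}{115948} \left(-725\right) = - \frac{344259725}{115948}$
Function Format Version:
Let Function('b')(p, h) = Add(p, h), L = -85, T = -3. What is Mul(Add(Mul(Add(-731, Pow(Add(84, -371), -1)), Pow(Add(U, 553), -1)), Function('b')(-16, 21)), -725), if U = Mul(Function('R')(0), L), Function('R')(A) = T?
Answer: Rational(-344259725, 115948) ≈ -2969.1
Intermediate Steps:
Function('R')(A) = -3
U = 255 (U = Mul(-3, -85) = 255)
Function('b')(p, h) = Add(h, p)
Mul(Add(Mul(Add(-731, Pow(Add(84, -371), -1)), Pow(Add(U, 553), -1)), Function('b')(-16, 21)), -725) = Mul(Add(Mul(Add(-731, Pow(Add(84, -371), -1)), Pow(Add(255, 553), -1)), Add(21, -16)), -725) = Mul(Add(Mul(Add(-731, Pow(-287, -1)), Pow(808, -1)), 5), -725) = Mul(Add(Mul(Add(-731, Rational(-1, 287)), Rational(1, 808)), 5), -725) = Mul(Add(Mul(Rational(-209798, 287), Rational(1, 808)), 5), -725) = Mul(Add(Rational(-104899, 115948), 5), -725) = Mul(Rational(474841, 115948), -725) = Rational(-344259725, 115948)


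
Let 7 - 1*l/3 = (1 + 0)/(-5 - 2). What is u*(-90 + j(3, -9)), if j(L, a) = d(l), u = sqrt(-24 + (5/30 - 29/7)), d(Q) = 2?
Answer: -220*I*sqrt(1974)/21 ≈ -465.45*I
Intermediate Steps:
l = 150/7 (l = 21 - 3*(1 + 0)/(-5 - 2) = 21 - 3/(-7) = 21 - 3*(-1)/7 = 21 - 3*(-1/7) = 21 + 3/7 = 150/7 ≈ 21.429)
u = 5*I*sqrt(1974)/42 (u = sqrt(-24 + (5*(1/30) - 29*1/7)) = sqrt(-24 + (1/6 - 29/7)) = sqrt(-24 - 167/42) = sqrt(-1175/42) = 5*I*sqrt(1974)/42 ≈ 5.2893*I)
j(L, a) = 2
u*(-90 + j(3, -9)) = (5*I*sqrt(1974)/42)*(-90 + 2) = (5*I*sqrt(1974)/42)*(-88) = -220*I*sqrt(1974)/21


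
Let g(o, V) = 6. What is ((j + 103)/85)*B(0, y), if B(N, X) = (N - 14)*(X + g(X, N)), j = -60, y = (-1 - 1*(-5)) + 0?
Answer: -1204/17 ≈ -70.823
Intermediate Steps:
y = 4 (y = (-1 + 5) + 0 = 4 + 0 = 4)
B(N, X) = (-14 + N)*(6 + X) (B(N, X) = (N - 14)*(X + 6) = (-14 + N)*(6 + X))
((j + 103)/85)*B(0, y) = ((-60 + 103)/85)*(-84 - 14*4 + 6*0 + 0*4) = (43*(1/85))*(-84 - 56 + 0 + 0) = (43/85)*(-140) = -1204/17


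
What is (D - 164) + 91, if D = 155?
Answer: 82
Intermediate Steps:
(D - 164) + 91 = (155 - 164) + 91 = -9 + 91 = 82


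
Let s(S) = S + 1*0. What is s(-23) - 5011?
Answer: -5034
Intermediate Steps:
s(S) = S (s(S) = S + 0 = S)
s(-23) - 5011 = -23 - 5011 = -5034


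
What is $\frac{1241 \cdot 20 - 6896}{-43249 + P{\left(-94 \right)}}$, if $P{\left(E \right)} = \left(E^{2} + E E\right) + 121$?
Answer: $- \frac{4481}{6364} \approx -0.70412$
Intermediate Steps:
$P{\left(E \right)} = 121 + 2 E^{2}$ ($P{\left(E \right)} = \left(E^{2} + E^{2}\right) + 121 = 2 E^{2} + 121 = 121 + 2 E^{2}$)
$\frac{1241 \cdot 20 - 6896}{-43249 + P{\left(-94 \right)}} = \frac{1241 \cdot 20 - 6896}{-43249 + \left(121 + 2 \left(-94\right)^{2}\right)} = \frac{24820 - 6896}{-43249 + \left(121 + 2 \cdot 8836\right)} = \frac{17924}{-43249 + \left(121 + 17672\right)} = \frac{17924}{-43249 + 17793} = \frac{17924}{-25456} = 17924 \left(- \frac{1}{25456}\right) = - \frac{4481}{6364}$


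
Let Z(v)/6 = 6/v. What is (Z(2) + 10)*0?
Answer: 0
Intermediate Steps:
Z(v) = 36/v (Z(v) = 6*(6/v) = 36/v)
(Z(2) + 10)*0 = (36/2 + 10)*0 = (36*(½) + 10)*0 = (18 + 10)*0 = 28*0 = 0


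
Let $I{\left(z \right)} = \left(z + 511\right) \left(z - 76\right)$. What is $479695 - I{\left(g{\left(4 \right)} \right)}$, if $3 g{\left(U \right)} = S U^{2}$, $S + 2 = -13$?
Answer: $546931$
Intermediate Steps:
$S = -15$ ($S = -2 - 13 = -15$)
$g{\left(U \right)} = - 5 U^{2}$ ($g{\left(U \right)} = \frac{\left(-15\right) U^{2}}{3} = - 5 U^{2}$)
$I{\left(z \right)} = \left(-76 + z\right) \left(511 + z\right)$ ($I{\left(z \right)} = \left(511 + z\right) \left(-76 + z\right) = \left(-76 + z\right) \left(511 + z\right)$)
$479695 - I{\left(g{\left(4 \right)} \right)} = 479695 - \left(-38836 + \left(- 5 \cdot 4^{2}\right)^{2} + 435 \left(- 5 \cdot 4^{2}\right)\right) = 479695 - \left(-38836 + \left(\left(-5\right) 16\right)^{2} + 435 \left(\left(-5\right) 16\right)\right) = 479695 - \left(-38836 + \left(-80\right)^{2} + 435 \left(-80\right)\right) = 479695 - \left(-38836 + 6400 - 34800\right) = 479695 - -67236 = 479695 + 67236 = 546931$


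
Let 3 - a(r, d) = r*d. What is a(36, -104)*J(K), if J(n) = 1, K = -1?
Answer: 3747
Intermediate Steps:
a(r, d) = 3 - d*r (a(r, d) = 3 - r*d = 3 - d*r)
a(36, -104)*J(K) = (3 - 1*(-104)*36)*1 = (3 + 3744)*1 = 3747*1 = 3747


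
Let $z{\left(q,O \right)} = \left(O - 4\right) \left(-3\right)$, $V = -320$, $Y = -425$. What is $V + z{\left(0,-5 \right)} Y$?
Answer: $-11795$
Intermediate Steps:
$z{\left(q,O \right)} = 12 - 3 O$ ($z{\left(q,O \right)} = \left(-4 + O\right) \left(-3\right) = 12 - 3 O$)
$V + z{\left(0,-5 \right)} Y = -320 + \left(12 - -15\right) \left(-425\right) = -320 + \left(12 + 15\right) \left(-425\right) = -320 + 27 \left(-425\right) = -320 - 11475 = -11795$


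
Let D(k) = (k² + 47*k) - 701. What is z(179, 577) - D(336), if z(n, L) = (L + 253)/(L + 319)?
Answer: -57337761/448 ≈ -1.2799e+5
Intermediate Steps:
z(n, L) = (253 + L)/(319 + L)
D(k) = -701 + k² + 47*k
z(179, 577) - D(336) = (253 + 577)/(319 + 577) - (-701 + 336² + 47*336) = 830/896 - (-701 + 112896 + 15792) = (1/896)*830 - 1*127987 = 415/448 - 127987 = -57337761/448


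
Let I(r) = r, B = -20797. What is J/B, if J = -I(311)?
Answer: 311/20797 ≈ 0.014954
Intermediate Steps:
J = -311 (J = -1*311 = -311)
J/B = -311/(-20797) = -311*(-1/20797) = 311/20797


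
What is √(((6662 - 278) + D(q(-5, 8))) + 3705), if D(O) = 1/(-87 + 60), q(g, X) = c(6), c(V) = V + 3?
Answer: √817206/9 ≈ 100.44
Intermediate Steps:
c(V) = 3 + V
q(g, X) = 9 (q(g, X) = 3 + 6 = 9)
D(O) = -1/27 (D(O) = 1/(-27) = -1/27)
√(((6662 - 278) + D(q(-5, 8))) + 3705) = √(((6662 - 278) - 1/27) + 3705) = √((6384 - 1/27) + 3705) = √(172367/27 + 3705) = √(272402/27) = √817206/9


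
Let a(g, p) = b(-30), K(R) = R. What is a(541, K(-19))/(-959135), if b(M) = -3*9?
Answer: 27/959135 ≈ 2.8150e-5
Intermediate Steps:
b(M) = -27
a(g, p) = -27
a(541, K(-19))/(-959135) = -27/(-959135) = -27*(-1/959135) = 27/959135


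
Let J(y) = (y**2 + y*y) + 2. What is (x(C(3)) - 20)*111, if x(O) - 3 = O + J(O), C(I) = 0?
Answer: -1665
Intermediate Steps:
J(y) = 2 + 2*y**2 (J(y) = (y**2 + y**2) + 2 = 2*y**2 + 2 = 2 + 2*y**2)
x(O) = 5 + O + 2*O**2 (x(O) = 3 + (O + (2 + 2*O**2)) = 3 + (2 + O + 2*O**2) = 5 + O + 2*O**2)
(x(C(3)) - 20)*111 = ((5 + 0 + 2*0**2) - 20)*111 = ((5 + 0 + 2*0) - 20)*111 = ((5 + 0 + 0) - 20)*111 = (5 - 20)*111 = -15*111 = -1665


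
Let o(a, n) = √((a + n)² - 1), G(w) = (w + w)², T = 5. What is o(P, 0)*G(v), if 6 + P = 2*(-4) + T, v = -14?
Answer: 3136*√5 ≈ 7012.3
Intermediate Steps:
P = -9 (P = -6 + (2*(-4) + 5) = -6 + (-8 + 5) = -6 - 3 = -9)
G(w) = 4*w² (G(w) = (2*w)² = 4*w²)
o(a, n) = √(-1 + (a + n)²)
o(P, 0)*G(v) = √(-1 + (-9 + 0)²)*(4*(-14)²) = √(-1 + (-9)²)*(4*196) = √(-1 + 81)*784 = √80*784 = (4*√5)*784 = 3136*√5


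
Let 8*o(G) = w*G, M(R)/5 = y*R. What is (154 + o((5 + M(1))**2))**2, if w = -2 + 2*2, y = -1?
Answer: 23716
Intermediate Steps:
M(R) = -5*R (M(R) = 5*(-R) = -5*R)
w = 2 (w = -2 + 4 = 2)
o(G) = G/4 (o(G) = (2*G)/8 = G/4)
(154 + o((5 + M(1))**2))**2 = (154 + (5 - 5*1)**2/4)**2 = (154 + (5 - 5)**2/4)**2 = (154 + (1/4)*0**2)**2 = (154 + (1/4)*0)**2 = (154 + 0)**2 = 154**2 = 23716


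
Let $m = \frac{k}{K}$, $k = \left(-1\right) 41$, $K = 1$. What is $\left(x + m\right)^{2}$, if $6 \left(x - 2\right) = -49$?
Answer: $\frac{80089}{36} \approx 2224.7$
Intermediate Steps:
$x = - \frac{37}{6}$ ($x = 2 + \frac{1}{6} \left(-49\right) = 2 - \frac{49}{6} = - \frac{37}{6} \approx -6.1667$)
$k = -41$
$m = -41$ ($m = - \frac{41}{1} = \left(-41\right) 1 = -41$)
$\left(x + m\right)^{2} = \left(- \frac{37}{6} - 41\right)^{2} = \left(- \frac{283}{6}\right)^{2} = \frac{80089}{36}$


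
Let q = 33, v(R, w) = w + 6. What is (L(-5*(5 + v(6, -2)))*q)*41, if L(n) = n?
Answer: -60885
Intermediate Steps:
v(R, w) = 6 + w
(L(-5*(5 + v(6, -2)))*q)*41 = (-5*(5 + (6 - 2))*33)*41 = (-5*(5 + 4)*33)*41 = (-5*9*33)*41 = -45*33*41 = -1485*41 = -60885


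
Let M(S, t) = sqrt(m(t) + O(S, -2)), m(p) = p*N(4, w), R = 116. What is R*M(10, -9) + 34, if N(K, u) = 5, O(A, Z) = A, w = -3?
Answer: 34 + 116*I*sqrt(35) ≈ 34.0 + 686.27*I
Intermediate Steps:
m(p) = 5*p (m(p) = p*5 = 5*p)
M(S, t) = sqrt(S + 5*t) (M(S, t) = sqrt(5*t + S) = sqrt(S + 5*t))
R*M(10, -9) + 34 = 116*sqrt(10 + 5*(-9)) + 34 = 116*sqrt(10 - 45) + 34 = 116*sqrt(-35) + 34 = 116*(I*sqrt(35)) + 34 = 116*I*sqrt(35) + 34 = 34 + 116*I*sqrt(35)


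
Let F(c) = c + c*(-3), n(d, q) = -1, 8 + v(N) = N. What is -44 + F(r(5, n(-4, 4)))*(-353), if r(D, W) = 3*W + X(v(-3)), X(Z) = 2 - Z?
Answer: 7016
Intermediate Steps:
v(N) = -8 + N
r(D, W) = 13 + 3*W (r(D, W) = 3*W + (2 - (-8 - 3)) = 3*W + (2 - 1*(-11)) = 3*W + (2 + 11) = 3*W + 13 = 13 + 3*W)
F(c) = -2*c (F(c) = c - 3*c = -2*c)
-44 + F(r(5, n(-4, 4)))*(-353) = -44 - 2*(13 + 3*(-1))*(-353) = -44 - 2*(13 - 3)*(-353) = -44 - 2*10*(-353) = -44 - 20*(-353) = -44 + 7060 = 7016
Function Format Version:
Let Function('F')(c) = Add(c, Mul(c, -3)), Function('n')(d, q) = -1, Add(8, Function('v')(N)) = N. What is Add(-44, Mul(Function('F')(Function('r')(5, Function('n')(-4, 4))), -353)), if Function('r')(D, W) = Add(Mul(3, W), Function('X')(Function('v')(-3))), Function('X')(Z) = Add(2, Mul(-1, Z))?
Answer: 7016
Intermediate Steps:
Function('v')(N) = Add(-8, N)
Function('r')(D, W) = Add(13, Mul(3, W)) (Function('r')(D, W) = Add(Mul(3, W), Add(2, Mul(-1, Add(-8, -3)))) = Add(Mul(3, W), Add(2, Mul(-1, -11))) = Add(Mul(3, W), Add(2, 11)) = Add(Mul(3, W), 13) = Add(13, Mul(3, W)))
Function('F')(c) = Mul(-2, c) (Function('F')(c) = Add(c, Mul(-3, c)) = Mul(-2, c))
Add(-44, Mul(Function('F')(Function('r')(5, Function('n')(-4, 4))), -353)) = Add(-44, Mul(Mul(-2, Add(13, Mul(3, -1))), -353)) = Add(-44, Mul(Mul(-2, Add(13, -3)), -353)) = Add(-44, Mul(Mul(-2, 10), -353)) = Add(-44, Mul(-20, -353)) = Add(-44, 7060) = 7016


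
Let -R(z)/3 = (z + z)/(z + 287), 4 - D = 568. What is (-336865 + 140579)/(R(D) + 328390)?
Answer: -27185611/45480323 ≈ -0.59774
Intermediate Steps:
D = -564 (D = 4 - 1*568 = 4 - 568 = -564)
R(z) = -6*z/(287 + z) (R(z) = -3*(z + z)/(z + 287) = -3*2*z/(287 + z) = -6*z/(287 + z))
(-336865 + 140579)/(R(D) + 328390) = (-336865 + 140579)/(-6*(-564)/(287 - 564) + 328390) = -196286/(-6*(-564)/(-277) + 328390) = -196286/(-6*(-564)*(-1/277) + 328390) = -196286/(-3384/277 + 328390) = -196286/90960646/277 = -196286*277/90960646 = -27185611/45480323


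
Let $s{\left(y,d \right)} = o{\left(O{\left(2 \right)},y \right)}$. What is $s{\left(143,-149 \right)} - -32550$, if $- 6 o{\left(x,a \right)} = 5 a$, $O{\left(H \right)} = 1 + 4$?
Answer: $\frac{194585}{6} \approx 32431.0$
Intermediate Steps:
$O{\left(H \right)} = 5$
$o{\left(x,a \right)} = - \frac{5 a}{6}$
$s{\left(y,d \right)} = - \frac{5 y}{6}$
$s{\left(143,-149 \right)} - -32550 = \left(- \frac{5}{6}\right) 143 - -32550 = - \frac{715}{6} + 32550 = \frac{194585}{6}$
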